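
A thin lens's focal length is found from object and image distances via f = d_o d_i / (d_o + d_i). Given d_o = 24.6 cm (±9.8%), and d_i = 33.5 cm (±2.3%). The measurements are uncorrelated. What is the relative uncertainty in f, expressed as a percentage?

5.73%

∂f/∂d_o = (d_i/(d_o+d_i))² = 0.332;  ∂f/∂d_i = (d_o/(d_o+d_i))² = 0.179
δf = √((∂f/∂d_o · δd_o)² + (∂f/∂d_i · δd_i)²) = √(0.642 + 0.0191) = 0.813 cm
f = 14.2 cm, so δf/f = 0.813/14.2 = 0.0573.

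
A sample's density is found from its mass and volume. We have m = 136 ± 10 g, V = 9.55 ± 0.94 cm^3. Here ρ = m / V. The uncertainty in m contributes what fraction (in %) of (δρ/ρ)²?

35.8%

(δρ/ρ)² = (1·δm/m)² + (-1·δV/V)²
  m term: (1×0.0735)² = 0.00541
  V term: (-1×0.0984)² = 0.00969
Total = 0.0151. Share from m = 0.00541/0.0151 = 0.358.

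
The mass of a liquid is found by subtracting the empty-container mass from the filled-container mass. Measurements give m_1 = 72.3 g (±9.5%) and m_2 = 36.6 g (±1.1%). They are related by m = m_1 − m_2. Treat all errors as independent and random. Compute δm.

m is a linear combination, so absolute uncertainties add in quadrature:
  (δm_1)² = 47.2;  (δm_2)² = 0.162
δm = √(47.3) = 6.88 g

6.88 g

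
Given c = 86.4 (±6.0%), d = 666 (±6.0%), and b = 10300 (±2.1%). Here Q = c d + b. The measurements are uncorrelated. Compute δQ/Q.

0.0720

Let p = c·d = 57500. δp/p = √((1·δc/c)² + (1·δd/d)²) = √(0.00360 + 0.00360) = 0.0849, so δp = 4880.
Q = p + b: δQ = √(δp² + δb²) = √(2.38e+07 + 46800) = 4890
Q = 67800, so δQ/Q = 4890/67800 = 0.0720.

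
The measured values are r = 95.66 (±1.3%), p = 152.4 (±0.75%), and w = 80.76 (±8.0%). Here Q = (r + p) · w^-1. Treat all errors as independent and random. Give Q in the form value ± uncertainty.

3.072 ± 0.247

Let u = r + p = 248.1. δu = √(δr² + δp²) = √(1.55 + 1.31) = 1.69, so δu/u = 0.00681.
Q is then a monomial in u, w:
δQ/Q = √((δu/u)² + (-1·δw/w)²) = √(4.64e-05 + 0.00640) = 0.0803
Q = 3.072, so δQ = 0.0803 × 3.072 = 0.247.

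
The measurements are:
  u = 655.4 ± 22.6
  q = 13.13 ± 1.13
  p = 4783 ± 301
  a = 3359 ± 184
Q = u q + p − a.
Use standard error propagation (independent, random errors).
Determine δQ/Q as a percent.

8.70%

Let w = u·q = 8605. δw/w = √((1·δu/u)² + (1·δq/q)²) = √(0.00119 + 0.00741) = 0.0927, so δw = 798.
Q = w + p − a: δQ = √(δw² + δp² + δa²) = √(6.37e+05 + 90600 + 33900) = 872
Q = 10030, so δQ/Q = 872/10030 = 0.0870.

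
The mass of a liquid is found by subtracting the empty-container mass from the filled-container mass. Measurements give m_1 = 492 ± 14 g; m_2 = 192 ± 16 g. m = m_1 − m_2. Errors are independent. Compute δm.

21.3 g

Absolute uncertainties add in quadrature for a linear combination:
  (δm_1)² = 196;  (δm_2)² = 256
δm = √(452) = 21.3 g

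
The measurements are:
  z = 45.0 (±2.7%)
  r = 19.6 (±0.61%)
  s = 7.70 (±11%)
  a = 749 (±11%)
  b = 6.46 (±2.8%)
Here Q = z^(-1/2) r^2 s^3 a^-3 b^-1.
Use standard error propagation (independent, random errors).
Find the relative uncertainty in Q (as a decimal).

Q is a product of powers, so relative uncertainties combine in quadrature:
  (−½·δz/z)² = (-0.5×0.0270)² = 0.000182;  (2·δr/r)² = (2×0.00610)² = 0.000149;  (3·δs/s)² = (3×0.110)² = 0.109;  (-3·δa/a)² = (-3×0.110)² = 0.109;  (-1·δb/b)² = (-1×0.0280)² = 0.000784
δQ/Q = √(0.219) = 0.468

0.468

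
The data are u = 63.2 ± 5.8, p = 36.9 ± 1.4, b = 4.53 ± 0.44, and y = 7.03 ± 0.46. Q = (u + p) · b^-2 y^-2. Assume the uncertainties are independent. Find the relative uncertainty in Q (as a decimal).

0.242

Let w = u + p = 100. δw = √(δu² + δp²) = √(33.6 + 1.96) = 5.97, so δw/w = 0.0596.
Q is then a monomial in w, b, y:
δQ/Q = √((δw/w)² + (-2·δb/b)² + (-2·δy/y)²) = √(0.00355 + 0.0377 + 0.0171) = 0.242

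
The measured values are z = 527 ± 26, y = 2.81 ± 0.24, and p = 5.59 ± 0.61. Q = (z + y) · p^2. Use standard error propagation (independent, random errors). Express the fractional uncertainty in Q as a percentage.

Let u = z + y = 530. δu = √(δz² + δy²) = √(676 + 0.0576) = 26.0, so δu/u = 0.0491.
Q is then a monomial in u, p:
δQ/Q = √((δu/u)² + (2·δp/p)²) = √(0.00241 + 0.0476) = 0.224

22.4%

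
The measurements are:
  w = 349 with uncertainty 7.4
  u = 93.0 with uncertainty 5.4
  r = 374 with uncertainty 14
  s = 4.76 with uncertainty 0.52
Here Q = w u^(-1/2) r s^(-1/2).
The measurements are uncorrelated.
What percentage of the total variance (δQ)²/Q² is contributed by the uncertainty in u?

14.8%

(δQ/Q)² = (1·δw/w)² + (−½·δu/u)² + (1·δr/r)² + (−½·δs/s)²
  w term: (1×0.0212)² = 0.000450
  u term: (-0.5×0.0581)² = 0.000843
  r term: (1×0.0374)² = 0.00140
  s term: (-0.5×0.109)² = 0.00298
Total = 0.00568. Share from u = 0.000843/0.00568 = 0.148.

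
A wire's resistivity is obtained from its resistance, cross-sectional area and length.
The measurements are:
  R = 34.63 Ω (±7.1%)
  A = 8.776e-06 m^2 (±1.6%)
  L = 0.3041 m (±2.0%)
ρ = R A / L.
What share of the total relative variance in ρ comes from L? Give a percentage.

7.02%

(δρ/ρ)² = (1·δR/R)² + (1·δA/A)² + (-1·δL/L)²
  R term: (1×0.0710)² = 0.00504
  A term: (1×0.0160)² = 0.000256
  L term: (-1×0.0200)² = 0.000400
Total = 0.00570. Share from L = 0.000400/0.00570 = 0.0702.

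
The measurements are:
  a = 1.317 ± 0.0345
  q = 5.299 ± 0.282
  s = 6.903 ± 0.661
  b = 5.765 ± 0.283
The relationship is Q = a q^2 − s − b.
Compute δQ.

Let p = a·q^2 = 36.98. δp/p = √((1·δa/a)² + (2·δq/q)²) = √(0.000686 + 0.0113) = 0.110, so δp = 4.05.
Q = p − s − b: δQ = √(δp² + δs² + δb²) = √(16.4 + 0.437 + 0.0801) = 4.12

4.12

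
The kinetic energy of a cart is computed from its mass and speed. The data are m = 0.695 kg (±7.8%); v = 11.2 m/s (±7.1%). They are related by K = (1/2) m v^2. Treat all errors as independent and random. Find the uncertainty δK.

For a monomial K ∝ m, v^2, fractional errors add in quadrature:
  (1·δm/m)² = (1×0.0780)² = 0.00608;  (2·δv/v)² = (2×0.0710)² = 0.0202
δK/K = √(0.0262) = 0.162
K = 43.6 J, so δK = 0.162 × 43.6 = 7.06 J.

7.06 J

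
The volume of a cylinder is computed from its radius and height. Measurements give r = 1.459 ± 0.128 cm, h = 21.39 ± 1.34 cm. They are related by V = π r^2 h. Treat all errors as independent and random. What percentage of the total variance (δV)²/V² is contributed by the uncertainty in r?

88.7%

(δV/V)² = (2·δr/r)² + (1·δh/h)²
  r term: (2×0.0877)² = 0.0308
  h term: (1×0.0626)² = 0.00392
Total = 0.0347. Share from r = 0.0308/0.0347 = 0.887.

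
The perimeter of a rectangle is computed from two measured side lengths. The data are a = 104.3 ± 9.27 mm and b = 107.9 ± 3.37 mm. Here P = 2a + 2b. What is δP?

Absolute uncertainties add in quadrature for a linear combination:
  (2·δa)² = 344;  (2·δb)² = 45.4
δP = √(389) = 19.7 mm

19.7 mm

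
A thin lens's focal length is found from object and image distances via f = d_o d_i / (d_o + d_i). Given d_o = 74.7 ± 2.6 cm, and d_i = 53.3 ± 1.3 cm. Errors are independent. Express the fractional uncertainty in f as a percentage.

∂f/∂d_o = (d_i/(d_o+d_i))² = 0.173;  ∂f/∂d_i = (d_o/(d_o+d_i))² = 0.341
δf = √((∂f/∂d_o · δd_o)² + (∂f/∂d_i · δd_i)²) = √(0.203 + 0.196) = 0.632 cm
f = 31.1 cm, so δf/f = 0.632/31.1 = 0.0203.

2.03%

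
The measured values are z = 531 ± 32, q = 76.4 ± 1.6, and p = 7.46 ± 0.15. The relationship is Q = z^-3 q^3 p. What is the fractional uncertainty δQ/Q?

0.192

For a monomial Q ∝ z^-3, q^3, p, fractional errors add in quadrature:
  (-3·δz/z)² = (-3×0.0603)² = 0.0327;  (3·δq/q)² = (3×0.0209)² = 0.00395;  (1·δp/p)² = (1×0.0201)² = 0.000404
δQ/Q = √(0.0370) = 0.192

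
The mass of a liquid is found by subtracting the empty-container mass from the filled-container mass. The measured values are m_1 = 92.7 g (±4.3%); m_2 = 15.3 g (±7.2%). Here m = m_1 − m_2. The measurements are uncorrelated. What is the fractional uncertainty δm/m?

0.0534

For a sum/difference, combine absolute errors in quadrature:
  (δm_1)² = 15.9;  (δm_2)² = 1.21
δm = √(17.1) = 4.14 g
m = 77.4 g, so δm/m = 4.14/77.4 = 0.0534.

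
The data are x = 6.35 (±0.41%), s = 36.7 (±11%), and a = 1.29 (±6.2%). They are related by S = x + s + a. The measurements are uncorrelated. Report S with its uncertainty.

Sums and differences: (δS)² = Σ (cᵢ δxᵢ)².
  (δx)² = 0.000678;  (δs)² = 16.3;  (δa)² = 0.00640
δS = √(16.3) = 4.04
S = 44.3.

44.3 ± 4.04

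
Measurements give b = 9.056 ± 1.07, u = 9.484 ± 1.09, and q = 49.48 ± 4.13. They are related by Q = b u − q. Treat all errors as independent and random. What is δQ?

14.7

Let p = b·u = 85.89. δp/p = √((1·δb/b)² + (1·δu/u)²) = √(0.0140 + 0.0132) = 0.165, so δp = 14.2.
Q = p − q: δQ = √(δp² + δq²) = √(200 + 17.1) = 14.7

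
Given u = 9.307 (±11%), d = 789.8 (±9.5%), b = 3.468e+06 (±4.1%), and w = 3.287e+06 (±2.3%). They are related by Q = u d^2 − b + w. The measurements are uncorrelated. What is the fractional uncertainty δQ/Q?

0.228

Let p = u·d^2 = 5.806e+06. δp/p = √((1·δu/u)² + (2·δd/d)²) = √(0.0121 + 0.0361) = 0.220, so δp = 1.27e+06.
Q = p − b + w: δQ = √(δp² + δb² + δw²) = √(1.62e+12 + 2.02e+10 + 5.72e+09) = 1.28e+06
Q = 5.625e+06, so δQ/Q = 1.28e+06/5.625e+06 = 0.228.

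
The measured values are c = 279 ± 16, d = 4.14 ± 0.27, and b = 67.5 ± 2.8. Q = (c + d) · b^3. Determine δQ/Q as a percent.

13.7%

Let u = c + d = 283. δu = √(δc² + δd²) = √(256 + 0.0729) = 16.0, so δu/u = 0.0565.
Q is then a monomial in u, b:
δQ/Q = √((δu/u)² + (3·δb/b)²) = √(0.00319 + 0.0155) = 0.137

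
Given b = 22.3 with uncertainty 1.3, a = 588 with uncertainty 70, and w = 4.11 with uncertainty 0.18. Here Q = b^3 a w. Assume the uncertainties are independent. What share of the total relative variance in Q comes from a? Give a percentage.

30.4%

(δQ/Q)² = (3·δb/b)² + (1·δa/a)² + (1·δw/w)²
  b term: (3×0.0583)² = 0.0306
  a term: (1×0.119)² = 0.0142
  w term: (1×0.0438)² = 0.00192
Total = 0.0467. Share from a = 0.0142/0.0467 = 0.304.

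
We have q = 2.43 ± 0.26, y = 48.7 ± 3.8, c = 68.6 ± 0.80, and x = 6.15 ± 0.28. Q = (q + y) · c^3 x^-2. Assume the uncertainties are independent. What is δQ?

Let u = q + y = 51.1. δu = √(δq² + δy²) = √(0.0676 + 14.4) = 3.81, so δu/u = 0.0745.
Q is then a monomial in u, c, x:
δQ/Q = √((δu/u)² + (3·δc/c)² + (-2·δx/x)²) = √(0.00555 + 0.00122 + 0.00829) = 0.123
Q = 4.36e+05, so δQ = 0.123 × 4.36e+05 = 53600.

53600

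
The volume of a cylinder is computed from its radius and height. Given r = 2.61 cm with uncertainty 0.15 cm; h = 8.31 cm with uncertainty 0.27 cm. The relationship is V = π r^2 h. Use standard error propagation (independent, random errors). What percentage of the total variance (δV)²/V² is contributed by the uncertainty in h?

(δV/V)² = (2·δr/r)² + (1·δh/h)²
  r term: (2×0.0575)² = 0.0132
  h term: (1×0.0325)² = 0.00106
Total = 0.0143. Share from h = 0.00106/0.0143 = 0.0740.

7.40%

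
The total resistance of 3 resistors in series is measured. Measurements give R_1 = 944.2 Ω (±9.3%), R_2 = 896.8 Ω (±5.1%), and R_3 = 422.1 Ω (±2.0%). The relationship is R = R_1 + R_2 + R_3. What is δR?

99.4 Ω

Absolute uncertainties add in quadrature for a linear combination:
  (δR_1)² = 7710;  (δR_2)² = 2090;  (δR_3)² = 71.3
δR = √(9870) = 99.4 Ω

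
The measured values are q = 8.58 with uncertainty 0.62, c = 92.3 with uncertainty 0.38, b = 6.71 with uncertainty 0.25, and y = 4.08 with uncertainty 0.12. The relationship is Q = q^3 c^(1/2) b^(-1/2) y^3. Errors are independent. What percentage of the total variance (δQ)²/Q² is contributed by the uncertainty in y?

(δQ/Q)² = (3·δq/q)² + (½·δc/c)² + (−½·δb/b)² + (3·δy/y)²
  q term: (3×0.0723)² = 0.0470
  c term: (0.5×0.00412)² = 4.24e-06
  b term: (-0.5×0.0373)² = 0.000347
  y term: (3×0.0294)² = 0.00779
Total = 0.0551. Share from y = 0.00779/0.0551 = 0.141.

14.1%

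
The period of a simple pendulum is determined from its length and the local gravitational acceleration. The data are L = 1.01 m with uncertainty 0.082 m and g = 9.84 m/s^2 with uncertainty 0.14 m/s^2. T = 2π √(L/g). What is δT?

0.0830 s

Products/powers → add relative errors in quadrature, weighted by exponent:
  (½·δL/L)² = (0.5×0.0812)² = 0.00165;  (−½·δg/g)² = (-0.5×0.0142)² = 5.06e-05
δT/T = √(0.00170) = 0.0412
T = 2.01 s, so δT = 0.0412 × 2.01 = 0.0830 s.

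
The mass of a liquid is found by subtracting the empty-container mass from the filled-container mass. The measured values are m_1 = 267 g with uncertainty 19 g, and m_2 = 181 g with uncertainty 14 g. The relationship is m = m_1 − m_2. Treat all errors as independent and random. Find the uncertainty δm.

23.6 g

m is a linear combination, so absolute uncertainties add in quadrature:
  (δm_1)² = 361;  (δm_2)² = 196
δm = √(557) = 23.6 g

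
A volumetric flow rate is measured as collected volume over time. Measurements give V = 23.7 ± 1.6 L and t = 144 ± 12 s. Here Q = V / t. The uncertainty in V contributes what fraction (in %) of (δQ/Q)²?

(δQ/Q)² = (1·δV/V)² + (-1·δt/t)²
  V term: (1×0.0675)² = 0.00456
  t term: (-1×0.0833)² = 0.00694
Total = 0.0115. Share from V = 0.00456/0.0115 = 0.396.

39.6%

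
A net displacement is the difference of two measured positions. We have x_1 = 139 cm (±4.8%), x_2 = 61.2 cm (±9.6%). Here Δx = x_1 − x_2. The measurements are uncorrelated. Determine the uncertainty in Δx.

8.89 cm

Sums and differences: (δΔx)² = Σ (cᵢ δxᵢ)².
  (δx_1)² = 44.5;  (δx_2)² = 34.5
δΔx = √(79.0) = 8.89 cm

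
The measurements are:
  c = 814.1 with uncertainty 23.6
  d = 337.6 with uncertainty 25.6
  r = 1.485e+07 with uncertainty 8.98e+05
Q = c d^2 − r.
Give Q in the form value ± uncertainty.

Let p = c·d^2 = 9.279e+07. δp/p = √((1·δc/c)² + (2·δd/d)²) = √(0.000840 + 0.0230) = 0.154, so δp = 1.43e+07.
Q = p − r: δQ = √(δp² + δr²) = √(2.05e+14 + 8.06e+11) = 1.44e+07
Q = 7.794e+07.

(7.794 ± 1.44) × 10^7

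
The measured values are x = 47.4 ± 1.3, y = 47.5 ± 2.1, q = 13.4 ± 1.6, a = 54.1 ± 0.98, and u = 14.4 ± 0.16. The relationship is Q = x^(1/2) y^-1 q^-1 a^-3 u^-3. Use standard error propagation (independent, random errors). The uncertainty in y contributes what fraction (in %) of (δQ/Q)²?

(δQ/Q)² = (½·δx/x)² + (-1·δy/y)² + (-1·δq/q)² + (-3·δa/a)² + (-3·δu/u)²
  x term: (0.5×0.0274)² = 0.000188
  y term: (-1×0.0442)² = 0.00195
  q term: (-1×0.119)² = 0.0143
  a term: (-3×0.0181)² = 0.00295
  u term: (-3×0.0111)² = 0.00111
Total = 0.0205. Share from y = 0.00195/0.0205 = 0.0955.

9.55%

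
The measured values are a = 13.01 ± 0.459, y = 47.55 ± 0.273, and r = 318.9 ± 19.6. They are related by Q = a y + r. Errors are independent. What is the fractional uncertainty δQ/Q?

Let p = a·y = 618.6. δp/p = √((1·δa/a)² + (1·δy/y)²) = √(0.00124 + 3.3e-05) = 0.0357, so δp = 22.1.
Q = p + r: δQ = √(δp² + δr²) = √(489 + 384) = 29.5
Q = 937.5, so δQ/Q = 29.5/937.5 = 0.0315.

0.0315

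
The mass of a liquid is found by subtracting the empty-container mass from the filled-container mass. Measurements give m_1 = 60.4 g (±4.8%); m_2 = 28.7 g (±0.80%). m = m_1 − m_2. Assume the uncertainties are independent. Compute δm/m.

0.0917

m is a linear combination, so absolute uncertainties add in quadrature:
  (δm_1)² = 8.41;  (δm_2)² = 0.0527
δm = √(8.46) = 2.91 g
m = 31.7 g, so δm/m = 2.91/31.7 = 0.0917.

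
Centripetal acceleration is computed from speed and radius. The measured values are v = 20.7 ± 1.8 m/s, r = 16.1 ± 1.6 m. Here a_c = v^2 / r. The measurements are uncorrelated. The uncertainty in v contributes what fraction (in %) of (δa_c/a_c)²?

75.4%

(δa_c/a_c)² = (2·δv/v)² + (-1·δr/r)²
  v term: (2×0.0870)² = 0.0302
  r term: (-1×0.0994)² = 0.00988
Total = 0.0401. Share from v = 0.0302/0.0401 = 0.754.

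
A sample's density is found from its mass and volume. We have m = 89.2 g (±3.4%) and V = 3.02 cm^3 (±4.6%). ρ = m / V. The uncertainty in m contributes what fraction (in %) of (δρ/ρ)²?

(δρ/ρ)² = (1·δm/m)² + (-1·δV/V)²
  m term: (1×0.0340)² = 0.00116
  V term: (-1×0.0460)² = 0.00212
Total = 0.00327. Share from m = 0.00116/0.00327 = 0.353.

35.3%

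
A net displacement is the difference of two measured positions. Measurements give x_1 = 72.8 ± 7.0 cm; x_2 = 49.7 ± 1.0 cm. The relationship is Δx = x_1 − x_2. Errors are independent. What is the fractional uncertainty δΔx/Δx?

Absolute uncertainties add in quadrature for a linear combination:
  (δx_1)² = 49.0;  (δx_2)² = 1.00
δΔx = √(50.0) = 7.07 cm
Δx = 23.1 cm, so δΔx/Δx = 7.07/23.1 = 0.306.

0.306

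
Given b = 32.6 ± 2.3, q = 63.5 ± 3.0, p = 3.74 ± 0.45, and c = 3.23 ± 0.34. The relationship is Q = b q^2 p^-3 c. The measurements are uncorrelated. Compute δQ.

Products/powers → add relative errors in quadrature, weighted by exponent:
  (1·δb/b)² = (1×0.0706)² = 0.00498;  (2·δq/q)² = (2×0.0472)² = 0.00893;  (-3·δp/p)² = (-3×0.120)² = 0.130;  (1·δc/c)² = (1×0.105)² = 0.0111
δQ/Q = √(0.155) = 0.394
Q = 8120, so δQ = 0.394 × 8120 = 3200.

3200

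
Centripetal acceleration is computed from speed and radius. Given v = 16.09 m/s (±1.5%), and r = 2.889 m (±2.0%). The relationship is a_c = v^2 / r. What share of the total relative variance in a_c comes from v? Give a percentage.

(δa_c/a_c)² = (2·δv/v)² + (-1·δr/r)²
  v term: (2×0.0150)² = 0.000900
  r term: (-1×0.0200)² = 0.000400
Total = 0.00130. Share from v = 0.000900/0.00130 = 0.692.

69.2%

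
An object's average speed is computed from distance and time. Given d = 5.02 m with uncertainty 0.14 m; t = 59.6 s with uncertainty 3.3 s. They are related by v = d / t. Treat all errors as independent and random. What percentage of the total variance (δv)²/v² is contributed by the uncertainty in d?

20.2%

(δv/v)² = (1·δd/d)² + (-1·δt/t)²
  d term: (1×0.0279)² = 0.000778
  t term: (-1×0.0554)² = 0.00307
Total = 0.00384. Share from d = 0.000778/0.00384 = 0.202.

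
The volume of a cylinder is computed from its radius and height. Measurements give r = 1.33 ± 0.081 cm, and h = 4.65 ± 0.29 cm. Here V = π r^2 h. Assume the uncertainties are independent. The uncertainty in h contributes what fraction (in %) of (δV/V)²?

(δV/V)² = (2·δr/r)² + (1·δh/h)²
  r term: (2×0.0609)² = 0.0148
  h term: (1×0.0624)² = 0.00389
Total = 0.0187. Share from h = 0.00389/0.0187 = 0.208.

20.8%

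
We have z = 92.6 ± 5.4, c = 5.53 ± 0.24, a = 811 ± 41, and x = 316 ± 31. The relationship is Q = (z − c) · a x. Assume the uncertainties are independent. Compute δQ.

2.83e+06

Let u = z − c = 87.1. δu = √(δz² + δc²) = √(29.2 + 0.0576) = 5.41, so δu/u = 0.0621.
Q is then a monomial in u, a, x:
δQ/Q = √((δu/u)² + (1·δa/a)² + (1·δx/x)²) = √(0.00385 + 0.00256 + 0.00962) = 0.127
Q = 2.23e+07, so δQ = 0.127 × 2.23e+07 = 2.83e+06.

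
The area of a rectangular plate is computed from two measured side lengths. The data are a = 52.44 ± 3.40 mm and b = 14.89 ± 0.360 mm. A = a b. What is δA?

54.0 mm^2

A is a product of powers, so relative uncertainties combine in quadrature:
  (1·δa/a)² = (1×0.0648)² = 0.00420;  (1·δb/b)² = (1×0.0242)² = 0.000585
δA/A = √(0.00479) = 0.0692
A = 780.8 mm^2, so δA = 0.0692 × 780.8 = 54.0 mm^2.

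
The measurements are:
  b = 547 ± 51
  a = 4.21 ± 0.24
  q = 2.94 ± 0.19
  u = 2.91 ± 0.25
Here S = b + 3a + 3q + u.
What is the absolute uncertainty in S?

Absolute uncertainties add in quadrature for a linear combination:
  (δb)² = 2600;  (3·δa)² = 0.518;  (3·δq)² = 0.325;  (δu)² = 0.0625
δS = √(2600) = 51.0

51.0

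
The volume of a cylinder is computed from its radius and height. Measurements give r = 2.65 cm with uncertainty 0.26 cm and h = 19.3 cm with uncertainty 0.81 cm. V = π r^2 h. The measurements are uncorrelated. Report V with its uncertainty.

426 ± 85.4 cm^3

V is a product of powers, so relative uncertainties combine in quadrature:
  (2·δr/r)² = (2×0.0981)² = 0.0385;  (1·δh/h)² = (1×0.0420)² = 0.00176
δV/V = √(0.0403) = 0.201
V = 426 cm^3, so δV = 0.201 × 426 = 85.4 cm^3.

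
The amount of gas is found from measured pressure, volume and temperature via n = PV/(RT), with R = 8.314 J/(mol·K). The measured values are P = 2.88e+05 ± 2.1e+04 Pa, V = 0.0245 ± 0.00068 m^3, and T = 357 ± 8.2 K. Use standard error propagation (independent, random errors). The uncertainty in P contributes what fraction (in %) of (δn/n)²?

80.4%

(δn/n)² = (1·δP/P)² + (1·δV/V)² + (-1·δT/T)²
  P term: (1×0.0729)² = 0.00532
  V term: (1×0.0278)² = 0.000770
  T term: (-1×0.0230)² = 0.000528
Total = 0.00661. Share from P = 0.00532/0.00661 = 0.804.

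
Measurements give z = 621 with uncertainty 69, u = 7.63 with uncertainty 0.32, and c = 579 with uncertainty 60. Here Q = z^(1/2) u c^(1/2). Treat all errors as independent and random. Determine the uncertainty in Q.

Relative error in a monomial: (δQ/Q)² = Σ (nᵢ · δxᵢ/xᵢ)².
  (½·δz/z)² = (0.5×0.111)² = 0.00309;  (1·δu/u)² = (1×0.0419)² = 0.00176;  (½·δc/c)² = (0.5×0.104)² = 0.00268
δQ/Q = √(0.00753) = 0.0868
Q = 4580, so δQ = 0.0868 × 4580 = 397.

397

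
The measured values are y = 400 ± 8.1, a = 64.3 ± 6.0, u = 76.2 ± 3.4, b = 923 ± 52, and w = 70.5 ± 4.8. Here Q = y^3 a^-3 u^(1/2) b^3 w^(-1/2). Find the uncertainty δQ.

6.59e+10

Q is a product of powers, so relative uncertainties combine in quadrature:
  (3·δy/y)² = (3×0.0203)² = 0.00369;  (-3·δa/a)² = (-3×0.0933)² = 0.0784;  (½·δu/u)² = (0.5×0.0446)² = 0.000498;  (3·δb/b)² = (3×0.0563)² = 0.0286;  (−½·δw/w)² = (-0.5×0.0681)² = 0.00116
δQ/Q = √(0.112) = 0.335
Q = 1.97e+11, so δQ = 0.335 × 1.97e+11 = 6.59e+10.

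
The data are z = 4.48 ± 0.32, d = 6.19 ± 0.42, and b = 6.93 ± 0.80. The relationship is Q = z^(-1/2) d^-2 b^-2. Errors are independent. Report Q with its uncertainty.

(2.57 ± 0.694) × 10^-4

Since Q is a product/quotient, work with relative uncertainties:
  (−½·δz/z)² = (-0.5×0.0714)² = 0.00128;  (-2·δd/d)² = (-2×0.0679)² = 0.0184;  (-2·δb/b)² = (-2×0.115)² = 0.0533
δQ/Q = √(0.0730) = 0.270
Q = 0.000257, so δQ = 0.270 × 0.000257 = 6.94e-05.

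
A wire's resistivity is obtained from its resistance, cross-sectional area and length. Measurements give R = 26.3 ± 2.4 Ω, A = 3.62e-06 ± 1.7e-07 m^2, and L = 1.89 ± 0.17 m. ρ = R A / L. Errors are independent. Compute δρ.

Since ρ is a product/quotient, work with relative uncertainties:
  (1·δR/R)² = (1×0.0913)² = 0.00833;  (1·δA/A)² = (1×0.0470)² = 0.00221;  (-1·δL/L)² = (-1×0.0899)² = 0.00809
δρ/ρ = √(0.0186) = 0.136
ρ = 5.04e-05 Ω·m, so δρ = 0.136 × 5.04e-05 = 6.87e-06 Ω·m.

6.87e-06 Ω·m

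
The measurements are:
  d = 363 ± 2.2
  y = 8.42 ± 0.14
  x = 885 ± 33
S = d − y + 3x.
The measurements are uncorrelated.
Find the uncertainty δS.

99.0

For a sum/difference, combine absolute errors in quadrature:
  (δd)² = 4.84;  (δy)² = 0.0196;  (3·δx)² = 9800
δS = √(9810) = 99.0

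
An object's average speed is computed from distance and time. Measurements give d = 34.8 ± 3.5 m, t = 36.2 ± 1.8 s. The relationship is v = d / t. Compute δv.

Relative error in a monomial: (δv/v)² = Σ (nᵢ · δxᵢ/xᵢ)².
  (1·δd/d)² = (1×0.101)² = 0.0101;  (-1·δt/t)² = (-1×0.0497)² = 0.00247
δv/v = √(0.0126) = 0.112
v = 0.961 m/s, so δv = 0.112 × 0.961 = 0.108 m/s.

0.108 m/s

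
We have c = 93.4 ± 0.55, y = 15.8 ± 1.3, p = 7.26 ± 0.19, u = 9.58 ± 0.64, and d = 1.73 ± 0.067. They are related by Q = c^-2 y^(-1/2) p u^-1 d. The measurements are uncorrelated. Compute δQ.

Since Q is a product/quotient, work with relative uncertainties:
  (-2·δc/c)² = (-2×0.00589)² = 0.000139;  (−½·δy/y)² = (-0.5×0.0823)² = 0.00169;  (1·δp/p)² = (1×0.0262)² = 0.000685;  (-1·δu/u)² = (-1×0.0668)² = 0.00446;  (1·δd/d)² = (1×0.0387)² = 0.00150
δQ/Q = √(0.00848) = 0.0921
Q = 3.78e-05, so δQ = 0.0921 × 3.78e-05 = 3.48e-06.

3.48e-06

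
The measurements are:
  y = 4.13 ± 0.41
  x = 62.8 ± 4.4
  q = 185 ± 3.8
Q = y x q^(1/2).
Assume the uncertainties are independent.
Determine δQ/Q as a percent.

12.2%

Each factor contributes (exponent × relative error)² to (δQ/Q)²:
  (1·δy/y)² = (1×0.0993)² = 0.00986;  (1·δx/x)² = (1×0.0701)² = 0.00491;  (½·δq/q)² = (0.5×0.0205)² = 0.000105
δQ/Q = √(0.0149) = 0.122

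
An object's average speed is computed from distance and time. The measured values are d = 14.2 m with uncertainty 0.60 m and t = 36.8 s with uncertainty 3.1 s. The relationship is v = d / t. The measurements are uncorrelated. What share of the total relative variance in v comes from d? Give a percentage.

(δv/v)² = (1·δd/d)² + (-1·δt/t)²
  d term: (1×0.0423)² = 0.00179
  t term: (-1×0.0842)² = 0.00710
Total = 0.00888. Share from d = 0.00179/0.00888 = 0.201.

20.1%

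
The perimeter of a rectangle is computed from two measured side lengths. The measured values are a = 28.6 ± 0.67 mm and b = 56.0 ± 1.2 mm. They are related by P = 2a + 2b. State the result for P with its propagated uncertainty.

For a sum/difference, combine absolute errors in quadrature:
  (2·δa)² = 1.80;  (2·δb)² = 5.76
δP = √(7.56) = 2.75 mm
P = 169 mm.

169 ± 2.75 mm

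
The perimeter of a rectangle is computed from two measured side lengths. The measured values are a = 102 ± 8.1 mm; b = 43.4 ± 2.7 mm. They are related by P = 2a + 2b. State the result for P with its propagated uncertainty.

291 ± 17.1 mm

For a sum/difference, combine absolute errors in quadrature:
  (2·δa)² = 262;  (2·δb)² = 29.2
δP = √(292) = 17.1 mm
P = 291 mm.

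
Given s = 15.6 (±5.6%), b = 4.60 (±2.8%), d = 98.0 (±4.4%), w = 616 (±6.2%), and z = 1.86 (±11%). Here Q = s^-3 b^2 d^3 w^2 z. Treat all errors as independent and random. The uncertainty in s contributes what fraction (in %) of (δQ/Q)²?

(δQ/Q)² = (-3·δs/s)² + (2·δb/b)² + (3·δd/d)² + (2·δw/w)² + (1·δz/z)²
  s term: (-3×0.0560)² = 0.0282
  b term: (2×0.0280)² = 0.00314
  d term: (3×0.0440)² = 0.0174
  w term: (2×0.0620)² = 0.0154
  z term: (1×0.110)² = 0.0121
Total = 0.0763. Share from s = 0.0282/0.0763 = 0.370.

37.0%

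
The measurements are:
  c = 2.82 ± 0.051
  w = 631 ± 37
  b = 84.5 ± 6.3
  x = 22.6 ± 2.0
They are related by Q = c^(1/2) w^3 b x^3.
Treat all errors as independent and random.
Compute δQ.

Each factor contributes (exponent × relative error)² to (δQ/Q)²:
  (½·δc/c)² = (0.5×0.0181)² = 8.18e-05;  (3·δw/w)² = (3×0.0586)² = 0.0309;  (1·δb/b)² = (1×0.0746)² = 0.00556;  (3·δx/x)² = (3×0.0885)² = 0.0705
δQ/Q = √(0.107) = 0.327
Q = 4.12e+14, so δQ = 0.327 × 4.12e+14 = 1.35e+14.

1.35e+14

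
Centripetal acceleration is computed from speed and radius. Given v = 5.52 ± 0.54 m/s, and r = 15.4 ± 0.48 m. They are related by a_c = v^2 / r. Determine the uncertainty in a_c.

a_c is a product of powers, so relative uncertainties combine in quadrature:
  (2·δv/v)² = (2×0.0978)² = 0.0383;  (-1·δr/r)² = (-1×0.0312)² = 0.000971
δa_c/a_c = √(0.0393) = 0.198
a_c = 1.98 m/s^2, so δa_c = 0.198 × 1.98 = 0.392 m/s^2.

0.392 m/s^2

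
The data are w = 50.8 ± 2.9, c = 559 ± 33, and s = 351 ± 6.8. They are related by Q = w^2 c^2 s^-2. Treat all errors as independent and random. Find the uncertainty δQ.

Relative error in a monomial: (δQ/Q)² = Σ (nᵢ · δxᵢ/xᵢ)².
  (2·δw/w)² = (2×0.0571)² = 0.0130;  (2·δc/c)² = (2×0.0590)² = 0.0139;  (-2·δs/s)² = (-2×0.0194)² = 0.00150
δQ/Q = √(0.0285) = 0.169
Q = 6550, so δQ = 0.169 × 6550 = 1100.

1100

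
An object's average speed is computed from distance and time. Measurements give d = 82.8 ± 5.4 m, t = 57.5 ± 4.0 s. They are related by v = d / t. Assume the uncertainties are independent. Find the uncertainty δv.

For a monomial v ∝ d, t^-1, fractional errors add in quadrature:
  (1·δd/d)² = (1×0.0652)² = 0.00425;  (-1·δt/t)² = (-1×0.0696)² = 0.00484
δv/v = √(0.00909) = 0.0954
v = 1.44 m/s, so δv = 0.0954 × 1.44 = 0.137 m/s.

0.137 m/s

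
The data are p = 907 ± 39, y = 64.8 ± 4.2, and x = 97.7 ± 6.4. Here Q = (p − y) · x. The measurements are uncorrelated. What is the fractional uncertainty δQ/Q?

Let u = p − y = 842. δu = √(δp² + δy²) = √(1520 + 17.6) = 39.2, so δu/u = 0.0466.
Q is then a monomial in u, x:
δQ/Q = √((δu/u)² + (1·δx/x)²) = √(0.00217 + 0.00429) = 0.0804

0.0804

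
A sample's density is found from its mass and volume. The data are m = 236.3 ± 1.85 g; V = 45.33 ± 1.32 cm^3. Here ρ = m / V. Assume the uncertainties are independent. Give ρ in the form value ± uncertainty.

5.213 ± 0.157 g/cm^3

ρ is a product of powers, so relative uncertainties combine in quadrature:
  (1·δm/m)² = (1×0.00783)² = 6.13e-05;  (-1·δV/V)² = (-1×0.0291)² = 0.000848
δρ/ρ = √(0.000909) = 0.0302
ρ = 5.213 g/cm^3, so δρ = 0.0302 × 5.213 = 0.157 g/cm^3.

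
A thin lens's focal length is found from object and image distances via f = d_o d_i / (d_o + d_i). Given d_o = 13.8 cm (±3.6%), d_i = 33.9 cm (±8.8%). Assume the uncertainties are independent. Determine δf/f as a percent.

3.61%

∂f/∂d_o = (d_i/(d_o+d_i))² = 0.505;  ∂f/∂d_i = (d_o/(d_o+d_i))² = 0.0837
δf = √((∂f/∂d_o · δd_o)² + (∂f/∂d_i · δd_i)²) = √(0.0630 + 0.0623) = 0.354 cm
f = 9.81 cm, so δf/f = 0.354/9.81 = 0.0361.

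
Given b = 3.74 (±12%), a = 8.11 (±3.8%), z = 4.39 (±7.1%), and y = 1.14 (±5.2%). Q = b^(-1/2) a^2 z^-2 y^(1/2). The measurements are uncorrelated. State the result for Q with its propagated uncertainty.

Each factor contributes (exponent × relative error)² to (δQ/Q)²:
  (−½·δb/b)² = (-0.5×0.120)² = 0.00360;  (2·δa/a)² = (2×0.0380)² = 0.00578;  (-2·δz/z)² = (-2×0.0710)² = 0.0202;  (½·δy/y)² = (0.5×0.0520)² = 0.000676
δQ/Q = √(0.0302) = 0.174
Q = 1.88, so δQ = 0.174 × 1.88 = 0.328.

1.88 ± 0.328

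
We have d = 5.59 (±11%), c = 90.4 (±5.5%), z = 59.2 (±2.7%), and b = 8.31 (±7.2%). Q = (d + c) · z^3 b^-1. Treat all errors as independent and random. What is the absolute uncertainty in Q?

2.88e+05

Let u = d + c = 96.0. δu = √(δd² + δc²) = √(0.378 + 24.7) = 5.01, so δu/u = 0.0522.
Q is then a monomial in u, z, b:
δQ/Q = √((δu/u)² + (3·δz/z)² + (-1·δb/b)²) = √(0.00272 + 0.00656 + 0.00518) = 0.120
Q = 2.4e+06, so δQ = 0.120 × 2.4e+06 = 2.88e+05.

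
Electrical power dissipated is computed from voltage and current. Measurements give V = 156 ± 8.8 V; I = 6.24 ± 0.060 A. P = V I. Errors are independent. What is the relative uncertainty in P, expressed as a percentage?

For a monomial P ∝ V, I, fractional errors add in quadrature:
  (1·δV/V)² = (1×0.0564)² = 0.00318;  (1·δI/I)² = (1×0.00962)² = 9.25e-05
δP/P = √(0.00327) = 0.0572

5.72%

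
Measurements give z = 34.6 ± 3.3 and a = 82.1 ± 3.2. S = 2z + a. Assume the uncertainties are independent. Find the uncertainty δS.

For a sum/difference, combine absolute errors in quadrature:
  (2·δz)² = 43.6;  (δa)² = 10.2
δS = √(53.8) = 7.33

7.33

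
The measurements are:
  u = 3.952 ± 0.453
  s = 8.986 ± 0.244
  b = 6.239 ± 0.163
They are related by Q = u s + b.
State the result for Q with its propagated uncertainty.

Let p = u·s = 35.51. δp/p = √((1·δu/u)² + (1·δs/s)²) = √(0.0131 + 0.000737) = 0.118, so δp = 4.18.
Q = p + b: δQ = √(δp² + δb²) = √(17.5 + 0.0266) = 4.19
Q = 41.75.

41.75 ± 4.19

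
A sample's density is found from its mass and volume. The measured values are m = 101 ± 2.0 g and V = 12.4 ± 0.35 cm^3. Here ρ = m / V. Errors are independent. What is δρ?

Since ρ is a product/quotient, work with relative uncertainties:
  (1·δm/m)² = (1×0.0198)² = 0.000392;  (-1·δV/V)² = (-1×0.0282)² = 0.000797
δρ/ρ = √(0.00119) = 0.0345
ρ = 8.15 g/cm^3, so δρ = 0.0345 × 8.15 = 0.281 g/cm^3.

0.281 g/cm^3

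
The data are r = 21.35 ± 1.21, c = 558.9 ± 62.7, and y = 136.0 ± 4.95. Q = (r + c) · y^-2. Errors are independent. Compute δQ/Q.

0.130

Let u = r + c = 580.2. δu = √(δr² + δc²) = √(1.46 + 3930) = 62.7, so δu/u = 0.108.
Q is then a monomial in u, y:
δQ/Q = √((δu/u)² + (-2·δy/y)²) = √(0.0117 + 0.00530) = 0.130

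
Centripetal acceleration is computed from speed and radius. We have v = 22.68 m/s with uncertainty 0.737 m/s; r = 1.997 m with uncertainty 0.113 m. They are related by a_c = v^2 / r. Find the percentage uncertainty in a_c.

8.62%

For a monomial a_c ∝ v^2, r^-1, fractional errors add in quadrature:
  (2·δv/v)² = (2×0.0325)² = 0.00422;  (-1·δr/r)² = (-1×0.0566)² = 0.00320
δa_c/a_c = √(0.00743) = 0.0862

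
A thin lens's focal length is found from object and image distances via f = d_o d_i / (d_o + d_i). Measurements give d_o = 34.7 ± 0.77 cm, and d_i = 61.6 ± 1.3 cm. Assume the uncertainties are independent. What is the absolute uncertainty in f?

∂f/∂d_o = (d_i/(d_o+d_i))² = 0.409;  ∂f/∂d_i = (d_o/(d_o+d_i))² = 0.130
δf = √((∂f/∂d_o · δd_o)² + (∂f/∂d_i · δd_i)²) = √(0.0993 + 0.0285) = 0.357 cm

0.357 cm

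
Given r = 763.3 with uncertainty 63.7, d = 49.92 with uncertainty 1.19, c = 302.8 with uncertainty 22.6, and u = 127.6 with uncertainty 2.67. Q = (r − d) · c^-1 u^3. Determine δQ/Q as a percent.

Let w = r − d = 713.4. δw = √(δr² + δd²) = √(4060 + 1.42) = 63.7, so δw/w = 0.0893.
Q is then a monomial in w, c, u:
δQ/Q = √((δw/w)² + (-1·δc/c)² + (3·δu/u)²) = √(0.00798 + 0.00557 + 0.00394) = 0.132

13.2%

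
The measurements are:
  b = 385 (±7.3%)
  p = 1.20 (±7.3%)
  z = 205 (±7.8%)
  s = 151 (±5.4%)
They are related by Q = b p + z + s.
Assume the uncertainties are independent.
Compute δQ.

Let w = b·p = 462. δw/w = √((1·δb/b)² + (1·δp/p)²) = √(0.00533 + 0.00533) = 0.103, so δw = 47.7.
Q = w + z + s: δQ = √(δw² + δz² + δs²) = √(2270 + 256 + 66.5) = 51.0

51.0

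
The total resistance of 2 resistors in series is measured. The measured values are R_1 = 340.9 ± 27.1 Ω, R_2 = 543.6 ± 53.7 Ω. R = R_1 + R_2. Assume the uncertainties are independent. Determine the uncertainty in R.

For a sum/difference, combine absolute errors in quadrature:
  (δR_1)² = 734;  (δR_2)² = 2880
δR = √(3620) = 60.2 Ω

60.2 Ω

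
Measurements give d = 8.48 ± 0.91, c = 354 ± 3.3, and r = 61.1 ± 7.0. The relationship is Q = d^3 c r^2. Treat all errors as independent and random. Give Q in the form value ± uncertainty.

(8.06 ± 3.19) × 10^8

Relative error in a monomial: (δQ/Q)² = Σ (nᵢ · δxᵢ/xᵢ)².
  (3·δd/d)² = (3×0.107)² = 0.104;  (1·δc/c)² = (1×0.00932)² = 8.69e-05;  (2·δr/r)² = (2×0.115)² = 0.0525
δQ/Q = √(0.156) = 0.395
Q = 8.06e+08, so δQ = 0.395 × 8.06e+08 = 3.19e+08.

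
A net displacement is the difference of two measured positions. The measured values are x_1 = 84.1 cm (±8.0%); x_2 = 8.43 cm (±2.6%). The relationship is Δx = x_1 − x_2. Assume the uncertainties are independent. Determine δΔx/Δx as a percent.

8.90%

Δx is a linear combination, so absolute uncertainties add in quadrature:
  (δx_1)² = 45.3;  (δx_2)² = 0.0480
δΔx = √(45.3) = 6.73 cm
Δx = 75.7 cm, so δΔx/Δx = 6.73/75.7 = 0.0890.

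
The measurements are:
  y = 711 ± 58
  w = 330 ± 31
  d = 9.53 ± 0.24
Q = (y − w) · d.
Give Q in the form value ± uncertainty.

Let u = y − w = 381. δu = √(δy² + δw²) = √(3360 + 961) = 65.8, so δu/u = 0.173.
Q is then a monomial in u, d:
δQ/Q = √((δu/u)² + (1·δd/d)²) = √(0.0298 + 0.000634) = 0.174
Q = 3630, so δQ = 0.174 × 3630 = 633.

3630 ± 633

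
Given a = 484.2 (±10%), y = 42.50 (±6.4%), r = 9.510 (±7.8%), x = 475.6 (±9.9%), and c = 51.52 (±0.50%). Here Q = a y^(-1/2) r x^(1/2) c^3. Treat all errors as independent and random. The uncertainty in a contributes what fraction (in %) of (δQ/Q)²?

50.5%

(δQ/Q)² = (1·δa/a)² + (−½·δy/y)² + (1·δr/r)² + (½·δx/x)² + (3·δc/c)²
  a term: (1×0.100)² = 0.0100
  y term: (-0.5×0.0640)² = 0.00102
  r term: (1×0.0780)² = 0.00608
  x term: (0.5×0.0990)² = 0.00245
  c term: (3×0.00500)² = 0.000225
Total = 0.0198. Share from a = 0.0100/0.0198 = 0.505.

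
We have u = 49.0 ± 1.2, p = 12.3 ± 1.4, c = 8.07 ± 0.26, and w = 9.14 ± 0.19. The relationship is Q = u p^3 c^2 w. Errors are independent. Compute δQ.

1.89e+07

Q is a product of powers, so relative uncertainties combine in quadrature:
  (1·δu/u)² = (1×0.0245)² = 0.000600;  (3·δp/p)² = (3×0.114)² = 0.117;  (2·δc/c)² = (2×0.0322)² = 0.00415;  (1·δw/w)² = (1×0.0208)² = 0.000432
δQ/Q = √(0.122) = 0.349
Q = 5.43e+07, so δQ = 0.349 × 5.43e+07 = 1.89e+07.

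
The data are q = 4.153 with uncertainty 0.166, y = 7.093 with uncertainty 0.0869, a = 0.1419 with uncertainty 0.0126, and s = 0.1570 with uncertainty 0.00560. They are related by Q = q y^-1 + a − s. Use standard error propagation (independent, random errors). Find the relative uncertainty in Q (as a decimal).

Let p = q·y^-1 = 0.5855. δp/p = √((1·δq/q)² + (-1·δy/y)²) = √(0.00160 + 0.000150) = 0.0418, so δp = 0.0245.
Q = p + a − s: δQ = √(δp² + δa² + δs²) = √(0.000599 + 0.000159 + 3.14e-05) = 0.0281
Q = 0.5704, so δQ/Q = 0.0281/0.5704 = 0.0493.

0.0493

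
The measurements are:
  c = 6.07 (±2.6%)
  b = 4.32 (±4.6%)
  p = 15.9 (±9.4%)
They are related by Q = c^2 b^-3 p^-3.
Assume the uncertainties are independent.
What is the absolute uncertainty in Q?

3.62e-05

Q is a product of powers, so relative uncertainties combine in quadrature:
  (2·δc/c)² = (2×0.0260)² = 0.00270;  (-3·δb/b)² = (-3×0.0460)² = 0.0190;  (-3·δp/p)² = (-3×0.0940)² = 0.0795
δQ/Q = √(0.101) = 0.318
Q = 0.000114, so δQ = 0.318 × 0.000114 = 3.62e-05.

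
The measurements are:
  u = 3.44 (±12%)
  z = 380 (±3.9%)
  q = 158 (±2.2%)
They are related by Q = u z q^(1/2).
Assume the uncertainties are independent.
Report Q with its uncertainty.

Since Q is a product/quotient, work with relative uncertainties:
  (1·δu/u)² = (1×0.120)² = 0.0144;  (1·δz/z)² = (1×0.0390)² = 0.00152;  (½·δq/q)² = (0.5×0.0220)² = 0.000121
δQ/Q = √(0.0160) = 0.127
Q = 16400, so δQ = 0.127 × 16400 = 2080.

16400 ± 2080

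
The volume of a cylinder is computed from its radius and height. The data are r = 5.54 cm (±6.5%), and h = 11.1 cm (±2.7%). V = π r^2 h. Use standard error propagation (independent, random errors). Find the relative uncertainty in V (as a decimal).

0.133

Relative error in a monomial: (δV/V)² = Σ (nᵢ · δxᵢ/xᵢ)².
  (2·δr/r)² = (2×0.0650)² = 0.0169;  (1·δh/h)² = (1×0.0270)² = 0.000729
δV/V = √(0.0176) = 0.133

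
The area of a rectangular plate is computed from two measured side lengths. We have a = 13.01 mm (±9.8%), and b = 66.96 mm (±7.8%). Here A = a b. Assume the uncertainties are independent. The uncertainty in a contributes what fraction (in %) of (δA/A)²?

61.2%

(δA/A)² = (1·δa/a)² + (1·δb/b)²
  a term: (1×0.0980)² = 0.00960
  b term: (1×0.0780)² = 0.00608
Total = 0.0157. Share from a = 0.00960/0.0157 = 0.612.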